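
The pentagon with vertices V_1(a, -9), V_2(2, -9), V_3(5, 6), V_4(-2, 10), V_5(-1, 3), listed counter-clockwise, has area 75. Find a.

0

The doubled signed area Σ (x_i y_{i+1} − x_{i+1} y_i) is linear in a.
With a=0 it equals 150; the coefficient of a is -12 (from the two edges through V_1).
So -12·a + 150 = 2·75 = 150 ⇒ a = 0.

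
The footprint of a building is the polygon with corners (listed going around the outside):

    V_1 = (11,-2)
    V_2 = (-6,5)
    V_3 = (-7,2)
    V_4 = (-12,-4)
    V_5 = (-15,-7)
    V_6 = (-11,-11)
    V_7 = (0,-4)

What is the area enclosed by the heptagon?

159

Apply the shoelace (surveyor's) formula: 2A = Σ (x_i·y_{i+1} − x_{i+1}·y_i), indices taken mod 7.
V_1→V_2: (11)(5) − (-6)(-2) = 43
V_2→V_3: (-6)(2) − (-7)(5) = 23
V_3→V_4: (-7)(-4) − (-12)(2) = 52
V_4→V_5: (-12)(-7) − (-15)(-4) = 24
V_5→V_6: (-15)(-11) − (-11)(-7) = 88
V_6→V_7: (-11)(-4) − (0)(-11) = 44
V_7→V_1: (0)(-2) − (11)(-4) = 44
Σ = 318
Area = |Σ|/2 = 159.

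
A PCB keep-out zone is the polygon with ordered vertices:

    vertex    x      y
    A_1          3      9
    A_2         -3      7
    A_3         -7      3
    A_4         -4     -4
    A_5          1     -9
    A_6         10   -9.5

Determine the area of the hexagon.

Σ = (48) + (40) + (40) + (40) + (80.5) + (118.5) = 367
Area = |Σ|/2 = 183.5.

183.5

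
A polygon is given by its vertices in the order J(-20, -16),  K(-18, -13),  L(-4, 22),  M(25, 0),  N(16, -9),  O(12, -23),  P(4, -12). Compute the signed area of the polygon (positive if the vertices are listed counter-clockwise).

-933.5

Apply Gauss's area formula: 2A = Σ (x_i·y_{i+1} − x_{i+1}·y_i), indices taken mod 7.
Σ = (-28) + (-448) + (-550) + (-225) + (-260) + (-52) + (-304) = -1867
Signed area = Σ/2 = -933.5 (negative ⇒ clockwise traversal).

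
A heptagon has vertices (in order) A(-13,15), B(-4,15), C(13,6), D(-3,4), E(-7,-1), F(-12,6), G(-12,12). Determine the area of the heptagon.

Apply the shoelace formula: 2A = Σ (x_i·y_{i+1} − x_{i+1}·y_i), indices taken mod 7.
Σ = (-135) + (-219) + (70) + (31) + (-54) + (-72) + (-24) = -403
Area = |Σ|/2 = 201.5.

201.5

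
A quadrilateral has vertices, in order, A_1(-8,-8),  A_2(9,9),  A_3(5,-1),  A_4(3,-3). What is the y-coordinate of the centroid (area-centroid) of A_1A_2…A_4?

Apply the surveyor's formula. First the cross-terms c_i = x_i·y_{i+1} − x_{i+1}·y_i:
  0, -54, -12, -48  ⇒  2A = -114, A = -57.
Then Σ (y_i + y_{i+1})·c_i = 144, so ȳ = 144 / (6·(-57)) = -8/19.

-8/19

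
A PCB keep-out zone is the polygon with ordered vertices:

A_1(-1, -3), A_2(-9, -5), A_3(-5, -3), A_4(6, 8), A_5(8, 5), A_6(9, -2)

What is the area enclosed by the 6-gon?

Σ = (-22) + (2) + (-22) + (-34) + (-61) + (-29) = -166
Area = |Σ|/2 = 83.

83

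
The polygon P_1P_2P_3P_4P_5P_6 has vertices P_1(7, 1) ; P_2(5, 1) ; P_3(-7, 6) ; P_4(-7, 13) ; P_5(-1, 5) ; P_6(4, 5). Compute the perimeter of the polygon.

|P_1P_2| = √((-2)² + (0)²) = √4 = 2
|P_2P_3| = √((-12)² + (5)²) = √169 = 13
|P_3P_4| = √((0)² + (7)²) = √49 = 7
|P_4P_5| = √((6)² + (-8)²) = √100 = 10
|P_5P_6| = √((5)² + (0)²) = √25 = 5
|P_6P_1| = √((3)² + (-4)²) = √25 = 5
Perimeter = 2 + 13 + 7 + 10 + 5 + 5 = 42.

42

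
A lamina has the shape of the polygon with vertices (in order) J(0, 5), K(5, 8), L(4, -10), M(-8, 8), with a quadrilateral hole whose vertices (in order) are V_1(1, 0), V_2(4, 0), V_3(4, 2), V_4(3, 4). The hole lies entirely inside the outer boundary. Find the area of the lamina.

90.5

Outer boundary:
J→K: (0)(8) − (5)(5) = -25
K→L: (5)(-10) − (4)(8) = -82
L→M: (4)(8) − (-8)(-10) = -48
M→J: (-8)(5) − (0)(8) = -40
Σ = -195
Area = |Σ|/2 = 97.5.
Hole:
Apply the surveyor's formula: 2A = Σ (x_i·y_{i+1} − x_{i+1}·y_i), indices taken mod 4.
Σ = (0) + (8) + (10) + (-4) = 14
Area = |Σ|/2 = 7.
Net area = 97.5 − 7 = 90.5.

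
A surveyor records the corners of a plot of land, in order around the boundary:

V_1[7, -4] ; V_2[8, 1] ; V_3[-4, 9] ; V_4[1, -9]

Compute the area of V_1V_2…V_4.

100.5

Apply Gauss's area formula: 2A = Σ (x_i·y_{i+1} − x_{i+1}·y_i), indices taken mod 4.
Σ = (39) + (76) + (27) + (59) = 201
Area = |Σ|/2 = 100.5.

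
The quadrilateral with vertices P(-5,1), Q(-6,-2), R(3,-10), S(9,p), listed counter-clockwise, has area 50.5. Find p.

-10

Write out the shoelace sum; only the two edges meeting at S involve p:
2·Area = [(3·p − 9·(-10)) + (9·1 − (-5)·p)] + 82
       = 8·p + 181 = 101
⇒ p = -10.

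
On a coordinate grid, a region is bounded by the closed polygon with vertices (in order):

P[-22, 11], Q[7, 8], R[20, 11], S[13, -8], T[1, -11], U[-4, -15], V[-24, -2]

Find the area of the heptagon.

Apply the shoelace (surveyor's) formula: 2A = Σ (x_i·y_{i+1} − x_{i+1}·y_i), indices taken mod 7.
Σ = (-253) + (-83) + (-303) + (-135) + (-59) + (-352) + (-308) = -1493
Area = |Σ|/2 = 746.5.

746.5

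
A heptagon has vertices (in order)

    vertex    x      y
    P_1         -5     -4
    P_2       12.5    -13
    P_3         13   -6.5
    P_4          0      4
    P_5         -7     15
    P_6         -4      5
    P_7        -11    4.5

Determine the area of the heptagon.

Cross-terms: 115, 87.75, 52, 28, 25, 37, 66.5  ⇒  Σ = 411.25
Area = |Σ|/2 = 205.625.

205.625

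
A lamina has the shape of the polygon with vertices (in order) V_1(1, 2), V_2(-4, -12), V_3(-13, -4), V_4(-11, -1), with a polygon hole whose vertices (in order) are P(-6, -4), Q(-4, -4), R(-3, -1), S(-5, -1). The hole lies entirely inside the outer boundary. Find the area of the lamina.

Outer boundary:
V_1→V_2: (1)(-12) − (-4)(2) = -4
V_2→V_3: (-4)(-4) − (-13)(-12) = -140
V_3→V_4: (-13)(-1) − (-11)(-4) = -31
V_4→V_1: (-11)(2) − (1)(-1) = -21
Σ = -196
Area = |Σ|/2 = 98.
Hole:
Apply Gauss's area formula: 2A = Σ (x_i·y_{i+1} − x_{i+1}·y_i), indices taken mod 4.
Cross-terms: 8, -8, -2, 14  ⇒  Σ = 12
Area = |Σ|/2 = 6.
Net area = 98 − 6 = 92.

92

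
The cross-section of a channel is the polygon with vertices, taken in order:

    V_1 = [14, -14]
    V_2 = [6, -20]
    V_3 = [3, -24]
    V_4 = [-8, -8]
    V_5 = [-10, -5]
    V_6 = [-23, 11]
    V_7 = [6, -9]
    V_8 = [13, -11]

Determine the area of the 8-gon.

298.5

Apply the shoelace formula: 2A = Σ (x_i·y_{i+1} − x_{i+1}·y_i), indices taken mod 8.
Σ = (-196) + (-84) + (-216) + (-40) + (-225) + (141) + (51) + (-28) = -597
Area = |Σ|/2 = 298.5.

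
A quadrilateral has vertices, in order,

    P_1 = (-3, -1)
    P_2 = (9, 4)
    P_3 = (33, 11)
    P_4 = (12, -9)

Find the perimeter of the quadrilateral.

|P_1P_2| = √((12)² + (5)²) = √169 = 13
|P_2P_3| = √((24)² + (7)²) = √625 = 25
|P_3P_4| = √((-21)² + (-20)²) = √841 = 29
|P_4P_1| = √((-15)² + (8)²) = √289 = 17
Perimeter = 13 + 25 + 29 + 17 = 84.

84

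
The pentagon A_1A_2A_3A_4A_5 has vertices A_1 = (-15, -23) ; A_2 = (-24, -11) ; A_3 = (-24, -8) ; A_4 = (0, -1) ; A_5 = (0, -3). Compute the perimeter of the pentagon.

70

|A_1A_2| = √((-9)² + (12)²) = √225 = 15
|A_2A_3| = √((0)² + (3)²) = √9 = 3
|A_3A_4| = √((24)² + (7)²) = √625 = 25
|A_4A_5| = √((0)² + (-2)²) = √4 = 2
|A_5A_1| = √((-15)² + (-20)²) = √625 = 25
Perimeter = 15 + 3 + 25 + 2 + 25 = 70.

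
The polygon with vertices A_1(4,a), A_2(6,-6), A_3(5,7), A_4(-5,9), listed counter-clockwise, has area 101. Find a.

The doubled signed area Σ (x_i y_{i+1} − x_{i+1} y_i) is linear in a.
With a=0 it equals 92; the coefficient of a is -11 (from the two edges through A_1).
So -11·a + 92 = 2·101 = 202 ⇒ a = -10.

-10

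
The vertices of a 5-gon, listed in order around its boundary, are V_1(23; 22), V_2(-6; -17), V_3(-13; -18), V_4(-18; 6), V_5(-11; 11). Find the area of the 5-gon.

700.5

V_1→V_2: (23)(-17) − (-6)(22) = -259
V_2→V_3: (-6)(-18) − (-13)(-17) = -113
V_3→V_4: (-13)(6) − (-18)(-18) = -402
V_4→V_5: (-18)(11) − (-11)(6) = -132
V_5→V_1: (-11)(22) − (23)(11) = -495
Σ = -1401
Area = |Σ|/2 = 700.5.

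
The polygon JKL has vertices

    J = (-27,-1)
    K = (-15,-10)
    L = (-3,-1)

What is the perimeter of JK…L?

|JK| = √((12)² + (-9)²) = √225 = 15
|KL| = √((12)² + (9)²) = √225 = 15
|LJ| = √((-24)² + (0)²) = √576 = 24
Perimeter = 15 + 15 + 24 = 54.

54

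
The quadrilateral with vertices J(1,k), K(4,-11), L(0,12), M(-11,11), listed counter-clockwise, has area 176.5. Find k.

-13

The doubled signed area Σ (x_i y_{i+1} − x_{i+1} y_i) is linear in k.
With k=0 it equals 158; the coefficient of k is -15 (from the two edges through J).
So -15·k + 158 = 2·176.5 = 353 ⇒ k = -13.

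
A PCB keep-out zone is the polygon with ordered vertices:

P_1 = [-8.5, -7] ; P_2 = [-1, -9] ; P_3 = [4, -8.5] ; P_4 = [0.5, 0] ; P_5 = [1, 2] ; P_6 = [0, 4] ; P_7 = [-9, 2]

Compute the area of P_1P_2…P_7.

119.625

Apply the surveyor's formula: 2A = Σ (x_i·y_{i+1} − x_{i+1}·y_i), indices taken mod 7.
P_1→P_2: (-8.5)(-9) − (-1)(-7) = 69.5
P_2→P_3: (-1)(-8.5) − (4)(-9) = 44.5
P_3→P_4: (4)(0) − (0.5)(-8.5) = 4.25
P_4→P_5: (0.5)(2) − (1)(0) = 1
P_5→P_6: (1)(4) − (0)(2) = 4
P_6→P_7: (0)(2) − (-9)(4) = 36
P_7→P_1: (-9)(-7) − (-8.5)(2) = 80
Σ = 239.25
Area = |Σ|/2 = 119.625.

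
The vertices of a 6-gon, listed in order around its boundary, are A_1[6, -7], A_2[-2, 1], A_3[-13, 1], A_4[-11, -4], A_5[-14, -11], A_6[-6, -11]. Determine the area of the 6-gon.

Apply the surveyor's formula: 2A = Σ (x_i·y_{i+1} − x_{i+1}·y_i), indices taken mod 6.
A_1→A_2: (6)(1) − (-2)(-7) = -8
A_2→A_3: (-2)(1) − (-13)(1) = 11
A_3→A_4: (-13)(-4) − (-11)(1) = 63
A_4→A_5: (-11)(-11) − (-14)(-4) = 65
A_5→A_6: (-14)(-11) − (-6)(-11) = 88
A_6→A_1: (-6)(-7) − (6)(-11) = 108
Σ = 327
Area = |Σ|/2 = 163.5.

163.5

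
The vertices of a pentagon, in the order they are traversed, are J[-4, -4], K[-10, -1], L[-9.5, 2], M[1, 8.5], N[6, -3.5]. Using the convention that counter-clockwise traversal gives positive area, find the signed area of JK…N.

Apply Gauss's area formula: 2A = Σ (x_i·y_{i+1} − x_{i+1}·y_i), indices taken mod 5.
Σ = (-36) + (-29.5) + (-82.75) + (-54.5) + (-38) = -240.75
Signed area = Σ/2 = -120.375 (negative ⇒ clockwise traversal).

-120.375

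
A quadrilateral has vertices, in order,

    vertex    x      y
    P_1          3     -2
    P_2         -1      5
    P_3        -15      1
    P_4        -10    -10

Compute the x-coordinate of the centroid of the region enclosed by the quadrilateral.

-68/11

Apply Gauss's area formula. First the cross-terms c_i = x_i·y_{i+1} − x_{i+1}·y_i:
  13, 74, 160, 50  ⇒  2A = 297, A = 148.5.
Then Σ (x_i + x_{i+1})·c_i = -5508, so x̄ = -5508 / (6·148.5) = -68/11.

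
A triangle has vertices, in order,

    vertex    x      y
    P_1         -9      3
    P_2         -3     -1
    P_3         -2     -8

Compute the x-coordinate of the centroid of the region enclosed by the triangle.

-14/3

Apply the shoelace formula. First the cross-terms c_i = x_i·y_{i+1} − x_{i+1}·y_i:
  18, 22, -78  ⇒  2A = -38, A = -19.
Then Σ (x_i + x_{i+1})·c_i = 532, so x̄ = 532 / (6·(-19)) = -14/3.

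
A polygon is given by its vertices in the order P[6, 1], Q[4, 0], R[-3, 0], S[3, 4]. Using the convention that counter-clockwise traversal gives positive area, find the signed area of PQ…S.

-18.5

Apply Gauss's area formula: 2A = Σ (x_i·y_{i+1} − x_{i+1}·y_i), indices taken mod 4.
Σ = (-4) + (0) + (-12) + (-21) = -37
Signed area = Σ/2 = -18.5 (negative ⇒ clockwise traversal).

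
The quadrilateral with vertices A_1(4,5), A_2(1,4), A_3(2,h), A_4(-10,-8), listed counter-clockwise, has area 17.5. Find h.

6

Write out the shoelace sum; only the two edges meeting at A_3 involve h:
2·Area = [(1·h − 2·4) + (2·(-8) − (-10)·h)] + -7
       = 11·h + -31 = 35
⇒ h = 6.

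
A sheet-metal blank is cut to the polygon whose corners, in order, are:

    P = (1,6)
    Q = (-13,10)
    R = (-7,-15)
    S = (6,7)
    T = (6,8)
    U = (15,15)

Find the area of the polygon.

Apply the surveyor's formula: 2A = Σ (x_i·y_{i+1} − x_{i+1}·y_i), indices taken mod 6.
Σ = (88) + (265) + (41) + (6) + (-30) + (75) = 445
Area = |Σ|/2 = 222.5.

222.5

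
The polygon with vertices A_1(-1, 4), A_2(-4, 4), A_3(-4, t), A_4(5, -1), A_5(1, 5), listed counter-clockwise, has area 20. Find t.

The doubled signed area Σ (x_i y_{i+1} − x_{i+1} y_i) is linear in t.
With t=0 it equals 67; the coefficient of t is -9 (from the two edges through A_3).
So -9·t + 67 = 2·20 = 40 ⇒ t = 3.

3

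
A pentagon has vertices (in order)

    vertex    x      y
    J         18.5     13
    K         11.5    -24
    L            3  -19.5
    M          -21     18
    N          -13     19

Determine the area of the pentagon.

Apply the shoelace formula: 2A = Σ (x_i·y_{i+1} − x_{i+1}·y_i), indices taken mod 5.
Σ = (-593.5) + (-152.25) + (-355.5) + (-165) + (-520.5) = -1786.75
Area = |Σ|/2 = 893.375.

893.375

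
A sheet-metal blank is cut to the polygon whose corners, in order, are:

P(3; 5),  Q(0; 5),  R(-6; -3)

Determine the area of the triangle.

Cross-terms: 15, 30, -21  ⇒  Σ = 24
Area = |Σ|/2 = 12.

12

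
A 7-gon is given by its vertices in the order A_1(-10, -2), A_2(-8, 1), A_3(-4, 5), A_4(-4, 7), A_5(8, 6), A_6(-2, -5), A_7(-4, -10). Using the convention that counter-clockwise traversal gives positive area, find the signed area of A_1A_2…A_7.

-135

Apply the surveyor's formula: 2A = Σ (x_i·y_{i+1} − x_{i+1}·y_i), indices taken mod 7.
A_1→A_2: (-10)(1) − (-8)(-2) = -26
A_2→A_3: (-8)(5) − (-4)(1) = -36
A_3→A_4: (-4)(7) − (-4)(5) = -8
A_4→A_5: (-4)(6) − (8)(7) = -80
A_5→A_6: (8)(-5) − (-2)(6) = -28
A_6→A_7: (-2)(-10) − (-4)(-5) = 0
A_7→A_1: (-4)(-2) − (-10)(-10) = -92
Σ = -270
Signed area = Σ/2 = -135 (negative ⇒ clockwise traversal).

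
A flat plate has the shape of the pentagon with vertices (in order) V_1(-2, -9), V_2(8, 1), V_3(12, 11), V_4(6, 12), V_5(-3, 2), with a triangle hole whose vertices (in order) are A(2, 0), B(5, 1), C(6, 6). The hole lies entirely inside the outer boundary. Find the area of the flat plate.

Outer boundary:
Apply the surveyor's formula: 2A = Σ (x_i·y_{i+1} − x_{i+1}·y_i), indices taken mod 5.
Cross-terms: 70, 76, 78, 48, 31  ⇒  Σ = 303
Area = |Σ|/2 = 151.5.
Hole:
Cross-terms: 2, 24, -12  ⇒  Σ = 14
Area = |Σ|/2 = 7.
Net area = 151.5 − 7 = 144.5.

144.5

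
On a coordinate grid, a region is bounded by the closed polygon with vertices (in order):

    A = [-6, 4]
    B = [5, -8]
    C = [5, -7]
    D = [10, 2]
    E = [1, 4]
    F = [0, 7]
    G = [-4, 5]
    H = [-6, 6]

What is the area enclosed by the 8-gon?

102

Apply the shoelace formula: 2A = Σ (x_i·y_{i+1} − x_{i+1}·y_i), indices taken mod 8.
Σ = (28) + (5) + (80) + (38) + (7) + (28) + (6) + (12) = 204
Area = |Σ|/2 = 102.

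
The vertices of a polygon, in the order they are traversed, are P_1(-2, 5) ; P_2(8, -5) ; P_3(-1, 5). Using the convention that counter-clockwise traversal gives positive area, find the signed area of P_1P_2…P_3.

5

Σ = (-30) + (35) + (5) = 10
Signed area = Σ/2 = 5 (positive ⇒ counter-clockwise traversal).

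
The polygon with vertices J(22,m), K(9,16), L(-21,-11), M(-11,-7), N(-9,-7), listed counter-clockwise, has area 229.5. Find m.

The doubled signed area Σ (x_i y_{i+1} − x_{i+1} y_i) is linear in m.
With m=0 it equals 783; the coefficient of m is -18 (from the two edges through J).
So -18·m + 783 = 2·229.5 = 459 ⇒ m = 18.

18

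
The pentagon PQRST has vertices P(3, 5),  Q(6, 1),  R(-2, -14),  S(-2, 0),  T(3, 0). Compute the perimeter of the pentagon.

46

|PQ| = √((3)² + (-4)²) = √25 = 5
|QR| = √((-8)² + (-15)²) = √289 = 17
|RS| = √((0)² + (14)²) = √196 = 14
|ST| = √((5)² + (0)²) = √25 = 5
|TP| = √((0)² + (5)²) = √25 = 5
Perimeter = 5 + 17 + 14 + 5 + 5 = 46.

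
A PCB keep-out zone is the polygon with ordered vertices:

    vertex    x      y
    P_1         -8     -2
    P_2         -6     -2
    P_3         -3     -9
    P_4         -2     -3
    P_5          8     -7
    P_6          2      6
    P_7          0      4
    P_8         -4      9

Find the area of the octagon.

Apply the shoelace (surveyor's) formula: 2A = Σ (x_i·y_{i+1} − x_{i+1}·y_i), indices taken mod 8.
Σ = (4) + (48) + (-9) + (38) + (62) + (8) + (16) + (80) = 247
Area = |Σ|/2 = 123.5.

123.5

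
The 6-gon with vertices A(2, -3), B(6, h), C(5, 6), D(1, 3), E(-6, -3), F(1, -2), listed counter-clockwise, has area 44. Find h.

2

Write out the shoelace sum; only the two edges meeting at B involve h:
2·Area = [(2·h − 6·(-3)) + (6·6 − 5·h)] + 40
       = -3·h + 94 = 88
⇒ h = 2.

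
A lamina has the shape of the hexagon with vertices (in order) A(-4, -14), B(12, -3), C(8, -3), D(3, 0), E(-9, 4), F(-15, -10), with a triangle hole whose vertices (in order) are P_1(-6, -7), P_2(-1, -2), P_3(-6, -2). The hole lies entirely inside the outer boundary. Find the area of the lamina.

Outer boundary:
Apply the shoelace (surveyor's) formula: 2A = Σ (x_i·y_{i+1} − x_{i+1}·y_i), indices taken mod 6.
Cross-terms: 180, -12, 9, 12, 150, 170  ⇒  Σ = 509
Area = |Σ|/2 = 254.5.
Hole:
Apply the shoelace (surveyor's) formula: 2A = Σ (x_i·y_{i+1} − x_{i+1}·y_i), indices taken mod 3.
P_1→P_2: (-6)(-2) − (-1)(-7) = 5
P_2→P_3: (-1)(-2) − (-6)(-2) = -10
P_3→P_1: (-6)(-7) − (-6)(-2) = 30
Σ = 25
Area = |Σ|/2 = 12.5.
Net area = 254.5 − 12.5 = 242.

242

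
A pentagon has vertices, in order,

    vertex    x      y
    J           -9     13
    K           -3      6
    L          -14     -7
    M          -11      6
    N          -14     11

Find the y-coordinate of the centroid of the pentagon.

950/191

Apply Gauss's area formula. First the cross-terms c_i = x_i·y_{i+1} − x_{i+1}·y_i:
  -15, 105, -161, -37, -83  ⇒  2A = -191, A = -95.5.
Then Σ (y_i + y_{i+1})·c_i = -2850, so ȳ = -2850 / (6·(-95.5)) = 950/191.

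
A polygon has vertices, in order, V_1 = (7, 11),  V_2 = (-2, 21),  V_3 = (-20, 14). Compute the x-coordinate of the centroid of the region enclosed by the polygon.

Apply Gauss's area formula. First the cross-terms c_i = x_i·y_{i+1} − x_{i+1}·y_i:
  169, 392, -318  ⇒  2A = 243, A = 121.5.
Then Σ (x_i + x_{i+1})·c_i = -3645, so x̄ = -3645 / (6·121.5) = -5.

-5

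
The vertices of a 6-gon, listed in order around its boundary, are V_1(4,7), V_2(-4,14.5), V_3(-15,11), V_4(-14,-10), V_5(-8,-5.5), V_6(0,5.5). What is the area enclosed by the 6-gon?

247.25

Apply Gauss's area formula: 2A = Σ (x_i·y_{i+1} − x_{i+1}·y_i), indices taken mod 6.
V_1→V_2: (4)(14.5) − (-4)(7) = 86
V_2→V_3: (-4)(11) − (-15)(14.5) = 173.5
V_3→V_4: (-15)(-10) − (-14)(11) = 304
V_4→V_5: (-14)(-5.5) − (-8)(-10) = -3
V_5→V_6: (-8)(5.5) − (0)(-5.5) = -44
V_6→V_1: (0)(7) − (4)(5.5) = -22
Σ = 494.5
Area = |Σ|/2 = 247.25.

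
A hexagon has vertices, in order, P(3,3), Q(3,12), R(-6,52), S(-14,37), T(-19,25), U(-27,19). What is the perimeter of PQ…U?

|PQ| = √((0)² + (9)²) = √81 = 9
|QR| = √((-9)² + (40)²) = √1681 = 41
|RS| = √((-8)² + (-15)²) = √289 = 17
|ST| = √((-5)² + (-12)²) = √169 = 13
|TU| = √((-8)² + (-6)²) = √100 = 10
|UP| = √((30)² + (-16)²) = √1156 = 34
Perimeter = 9 + 41 + 17 + 13 + 10 + 34 = 124.

124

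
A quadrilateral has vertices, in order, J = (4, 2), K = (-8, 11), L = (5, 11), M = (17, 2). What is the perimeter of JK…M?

|JK| = √((-12)² + (9)²) = √225 = 15
|KL| = √((13)² + (0)²) = √169 = 13
|LM| = √((12)² + (-9)²) = √225 = 15
|MJ| = √((-13)² + (0)²) = √169 = 13
Perimeter = 15 + 13 + 15 + 13 = 56.

56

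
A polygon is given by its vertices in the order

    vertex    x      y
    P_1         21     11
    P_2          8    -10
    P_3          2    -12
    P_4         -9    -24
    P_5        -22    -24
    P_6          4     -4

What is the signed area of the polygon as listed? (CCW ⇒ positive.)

-265

Cross-terms: -298, -76, -156, -312, 184, 128  ⇒  Σ = -530
Signed area = Σ/2 = -265 (negative ⇒ clockwise traversal).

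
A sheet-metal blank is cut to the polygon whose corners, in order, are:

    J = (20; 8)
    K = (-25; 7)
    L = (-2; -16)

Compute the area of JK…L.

J→K: (20)(7) − (-25)(8) = 340
K→L: (-25)(-16) − (-2)(7) = 414
L→J: (-2)(8) − (20)(-16) = 304
Σ = 1058
Area = |Σ|/2 = 529.

529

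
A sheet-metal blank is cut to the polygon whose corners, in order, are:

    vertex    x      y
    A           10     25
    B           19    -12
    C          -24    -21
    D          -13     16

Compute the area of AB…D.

1212

Apply the surveyor's formula: 2A = Σ (x_i·y_{i+1} − x_{i+1}·y_i), indices taken mod 4.
Cross-terms: -595, -687, -657, -485  ⇒  Σ = -2424
Area = |Σ|/2 = 1212.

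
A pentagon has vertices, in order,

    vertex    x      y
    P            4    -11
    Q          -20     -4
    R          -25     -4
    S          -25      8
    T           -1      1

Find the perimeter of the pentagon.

|PQ| = √((-24)² + (7)²) = √625 = 25
|QR| = √((-5)² + (0)²) = √25 = 5
|RS| = √((0)² + (12)²) = √144 = 12
|ST| = √((24)² + (-7)²) = √625 = 25
|TP| = √((5)² + (-12)²) = √169 = 13
Perimeter = 25 + 5 + 12 + 25 + 13 = 80.

80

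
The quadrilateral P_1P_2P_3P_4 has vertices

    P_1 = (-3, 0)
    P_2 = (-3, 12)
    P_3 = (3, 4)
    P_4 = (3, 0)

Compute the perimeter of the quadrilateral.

32

|P_1P_2| = √((0)² + (12)²) = √144 = 12
|P_2P_3| = √((6)² + (-8)²) = √100 = 10
|P_3P_4| = √((0)² + (-4)²) = √16 = 4
|P_4P_1| = √((-6)² + (0)²) = √36 = 6
Perimeter = 12 + 10 + 4 + 6 = 32.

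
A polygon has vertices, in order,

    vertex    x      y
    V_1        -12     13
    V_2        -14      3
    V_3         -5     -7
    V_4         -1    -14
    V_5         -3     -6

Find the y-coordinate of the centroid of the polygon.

Apply the shoelace formula. First the cross-terms c_i = x_i·y_{i+1} − x_{i+1}·y_i:
  146, 113, 63, -36, -111  ⇒  2A = 175, A = 87.5.
Then Σ (y_i + y_{i+1})·c_i = 504, so ȳ = 504 / (6·87.5) = 0.96.

0.96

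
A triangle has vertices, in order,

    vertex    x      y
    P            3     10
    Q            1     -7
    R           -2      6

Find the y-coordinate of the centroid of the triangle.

3

Apply the surveyor's formula. First the cross-terms c_i = x_i·y_{i+1} − x_{i+1}·y_i:
  -31, -8, -38  ⇒  2A = -77, A = -38.5.
Then Σ (y_i + y_{i+1})·c_i = -693, so ȳ = -693 / (6·(-38.5)) = 3.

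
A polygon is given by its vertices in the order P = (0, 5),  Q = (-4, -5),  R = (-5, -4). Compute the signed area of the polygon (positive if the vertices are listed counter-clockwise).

-7

Apply the shoelace formula: 2A = Σ (x_i·y_{i+1} − x_{i+1}·y_i), indices taken mod 3.
P→Q: (0)(-5) − (-4)(5) = 20
Q→R: (-4)(-4) − (-5)(-5) = -9
R→P: (-5)(5) − (0)(-4) = -25
Σ = -14
Signed area = Σ/2 = -7 (negative ⇒ clockwise traversal).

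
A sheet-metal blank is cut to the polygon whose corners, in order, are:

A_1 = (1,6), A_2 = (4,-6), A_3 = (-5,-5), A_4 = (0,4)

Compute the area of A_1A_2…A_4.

Apply the surveyor's formula: 2A = Σ (x_i·y_{i+1} − x_{i+1}·y_i), indices taken mod 4.
A_1→A_2: (1)(-6) − (4)(6) = -30
A_2→A_3: (4)(-5) − (-5)(-6) = -50
A_3→A_4: (-5)(4) − (0)(-5) = -20
A_4→A_1: (0)(6) − (1)(4) = -4
Σ = -104
Area = |Σ|/2 = 52.

52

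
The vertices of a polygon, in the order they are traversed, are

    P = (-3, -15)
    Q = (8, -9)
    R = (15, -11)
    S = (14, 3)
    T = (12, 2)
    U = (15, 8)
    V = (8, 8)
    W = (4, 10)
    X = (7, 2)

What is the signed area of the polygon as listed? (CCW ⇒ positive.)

197

Apply the surveyor's formula: 2A = Σ (x_i·y_{i+1} − x_{i+1}·y_i), indices taken mod 9.
Σ = (147) + (47) + (199) + (-8) + (66) + (56) + (48) + (-62) + (-99) = 394
Signed area = Σ/2 = 197 (positive ⇒ counter-clockwise traversal).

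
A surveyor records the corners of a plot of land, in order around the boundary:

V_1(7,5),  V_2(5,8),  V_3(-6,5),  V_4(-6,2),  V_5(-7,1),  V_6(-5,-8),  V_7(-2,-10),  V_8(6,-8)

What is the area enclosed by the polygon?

193.5

Apply the shoelace formula: 2A = Σ (x_i·y_{i+1} − x_{i+1}·y_i), indices taken mod 8.
V_1→V_2: (7)(8) − (5)(5) = 31
V_2→V_3: (5)(5) − (-6)(8) = 73
V_3→V_4: (-6)(2) − (-6)(5) = 18
V_4→V_5: (-6)(1) − (-7)(2) = 8
V_5→V_6: (-7)(-8) − (-5)(1) = 61
V_6→V_7: (-5)(-10) − (-2)(-8) = 34
V_7→V_8: (-2)(-8) − (6)(-10) = 76
V_8→V_1: (6)(5) − (7)(-8) = 86
Σ = 387
Area = |Σ|/2 = 193.5.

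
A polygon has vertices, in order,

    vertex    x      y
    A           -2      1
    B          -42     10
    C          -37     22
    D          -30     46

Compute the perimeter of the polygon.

132

|AB| = √((-40)² + (9)²) = √1681 = 41
|BC| = √((5)² + (12)²) = √169 = 13
|CD| = √((7)² + (24)²) = √625 = 25
|DA| = √((28)² + (-45)²) = √2809 = 53
Perimeter = 41 + 13 + 25 + 53 = 132.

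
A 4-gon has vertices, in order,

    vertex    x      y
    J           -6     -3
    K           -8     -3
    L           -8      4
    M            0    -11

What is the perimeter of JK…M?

|JK| = √((-2)² + (0)²) = √4 = 2
|KL| = √((0)² + (7)²) = √49 = 7
|LM| = √((8)² + (-15)²) = √289 = 17
|MJ| = √((-6)² + (8)²) = √100 = 10
Perimeter = 2 + 7 + 17 + 10 = 36.

36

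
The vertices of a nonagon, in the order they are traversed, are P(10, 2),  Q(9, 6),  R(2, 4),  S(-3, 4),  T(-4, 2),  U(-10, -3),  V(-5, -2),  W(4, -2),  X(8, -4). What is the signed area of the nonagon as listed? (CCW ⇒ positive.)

Apply the surveyor's formula: 2A = Σ (x_i·y_{i+1} − x_{i+1}·y_i), indices taken mod 9.
Σ = (42) + (24) + (20) + (10) + (32) + (5) + (18) + (0) + (56) = 207
Signed area = Σ/2 = 103.5 (positive ⇒ counter-clockwise traversal).

103.5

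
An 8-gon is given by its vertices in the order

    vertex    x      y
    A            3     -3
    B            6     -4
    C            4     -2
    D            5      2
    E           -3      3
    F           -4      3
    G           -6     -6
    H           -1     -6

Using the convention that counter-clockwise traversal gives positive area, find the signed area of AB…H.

72.5

Apply the shoelace (surveyor's) formula: 2A = Σ (x_i·y_{i+1} − x_{i+1}·y_i), indices taken mod 8.
Cross-terms: 6, 4, 18, 21, 3, 42, 30, 21  ⇒  Σ = 145
Signed area = Σ/2 = 72.5 (positive ⇒ counter-clockwise traversal).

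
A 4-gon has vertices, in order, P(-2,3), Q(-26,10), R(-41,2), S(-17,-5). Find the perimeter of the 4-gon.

84

|PQ| = √((-24)² + (7)²) = √625 = 25
|QR| = √((-15)² + (-8)²) = √289 = 17
|RS| = √((24)² + (-7)²) = √625 = 25
|SP| = √((15)² + (8)²) = √289 = 17
Perimeter = 25 + 17 + 25 + 17 = 84.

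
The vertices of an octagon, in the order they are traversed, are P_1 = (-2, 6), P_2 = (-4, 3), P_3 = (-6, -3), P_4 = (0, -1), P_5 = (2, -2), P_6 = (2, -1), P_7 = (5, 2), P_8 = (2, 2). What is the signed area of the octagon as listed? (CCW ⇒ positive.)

44.5

Σ = (18) + (30) + (6) + (2) + (2) + (9) + (6) + (16) = 89
Signed area = Σ/2 = 44.5 (positive ⇒ counter-clockwise traversal).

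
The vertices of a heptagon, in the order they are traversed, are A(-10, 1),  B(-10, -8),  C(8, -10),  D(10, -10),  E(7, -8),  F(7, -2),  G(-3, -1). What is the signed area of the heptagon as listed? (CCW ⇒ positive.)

140

Apply the shoelace formula: 2A = Σ (x_i·y_{i+1} − x_{i+1}·y_i), indices taken mod 7.
Cross-terms: 90, 164, 20, -10, 42, -13, -13  ⇒  Σ = 280
Signed area = Σ/2 = 140 (positive ⇒ counter-clockwise traversal).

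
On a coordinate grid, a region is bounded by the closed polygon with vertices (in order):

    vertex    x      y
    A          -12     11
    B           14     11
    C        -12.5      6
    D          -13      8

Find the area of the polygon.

66.75

Apply the shoelace formula: 2A = Σ (x_i·y_{i+1} − x_{i+1}·y_i), indices taken mod 4.
Σ = (-286) + (221.5) + (-22) + (-47) = -133.5
Area = |Σ|/2 = 66.75.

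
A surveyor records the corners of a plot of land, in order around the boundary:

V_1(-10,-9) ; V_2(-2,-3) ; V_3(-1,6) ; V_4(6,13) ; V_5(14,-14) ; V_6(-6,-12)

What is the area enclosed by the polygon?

Apply Gauss's area formula: 2A = Σ (x_i·y_{i+1} − x_{i+1}·y_i), indices taken mod 6.
V_1→V_2: (-10)(-3) − (-2)(-9) = 12
V_2→V_3: (-2)(6) − (-1)(-3) = -15
V_3→V_4: (-1)(13) − (6)(6) = -49
V_4→V_5: (6)(-14) − (14)(13) = -266
V_5→V_6: (14)(-12) − (-6)(-14) = -252
V_6→V_1: (-6)(-9) − (-10)(-12) = -66
Σ = -636
Area = |Σ|/2 = 318.

318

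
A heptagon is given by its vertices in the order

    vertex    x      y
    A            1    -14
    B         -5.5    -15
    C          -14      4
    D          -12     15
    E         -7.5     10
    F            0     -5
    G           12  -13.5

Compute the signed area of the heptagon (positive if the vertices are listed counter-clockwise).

-275.25

A→B: (1)(-15) − (-5.5)(-14) = -92
B→C: (-5.5)(4) − (-14)(-15) = -232
C→D: (-14)(15) − (-12)(4) = -162
D→E: (-12)(10) − (-7.5)(15) = -7.5
E→F: (-7.5)(-5) − (0)(10) = 37.5
F→G: (0)(-13.5) − (12)(-5) = 60
G→A: (12)(-14) − (1)(-13.5) = -154.5
Σ = -550.5
Signed area = Σ/2 = -275.25 (negative ⇒ clockwise traversal).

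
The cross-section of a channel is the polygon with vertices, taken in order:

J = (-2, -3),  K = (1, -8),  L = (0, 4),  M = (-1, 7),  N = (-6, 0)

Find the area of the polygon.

43.5

Σ = (19) + (4) + (4) + (42) + (18) = 87
Area = |Σ|/2 = 43.5.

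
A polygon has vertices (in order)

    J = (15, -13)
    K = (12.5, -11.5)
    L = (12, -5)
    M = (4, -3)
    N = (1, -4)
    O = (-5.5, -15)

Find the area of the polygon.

Apply the shoelace formula: 2A = Σ (x_i·y_{i+1} − x_{i+1}·y_i), indices taken mod 6.
Σ = (-10) + (75.5) + (-16) + (-13) + (-37) + (296.5) = 296
Area = |Σ|/2 = 148.

148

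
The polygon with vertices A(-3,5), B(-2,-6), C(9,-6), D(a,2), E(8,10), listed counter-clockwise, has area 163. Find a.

10

Write out the shoelace sum; only the two edges meeting at D involve a:
2·Area = [(9·2 − a·(-6)) + (a·10 − 8·2)] + 164
       = 16·a + 166 = 326
⇒ a = 10.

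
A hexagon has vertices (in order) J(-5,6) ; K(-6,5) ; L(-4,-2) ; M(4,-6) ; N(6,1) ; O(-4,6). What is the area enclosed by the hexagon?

Apply Gauss's area formula: 2A = Σ (x_i·y_{i+1} − x_{i+1}·y_i), indices taken mod 6.
Σ = (11) + (32) + (32) + (40) + (40) + (6) = 161
Area = |Σ|/2 = 80.5.

80.5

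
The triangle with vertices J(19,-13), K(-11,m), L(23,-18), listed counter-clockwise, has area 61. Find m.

-6

The doubled signed area Σ (x_i y_{i+1} − x_{i+1} y_i) is linear in m.
With m=0 it equals 98; the coefficient of m is -4 (from the two edges through K).
So -4·m + 98 = 2·61 = 122 ⇒ m = -6.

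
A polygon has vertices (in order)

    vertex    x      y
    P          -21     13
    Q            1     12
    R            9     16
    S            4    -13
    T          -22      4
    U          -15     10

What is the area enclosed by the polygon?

P→Q: (-21)(12) − (1)(13) = -265
Q→R: (1)(16) − (9)(12) = -92
R→S: (9)(-13) − (4)(16) = -181
S→T: (4)(4) − (-22)(-13) = -270
T→U: (-22)(10) − (-15)(4) = -160
U→P: (-15)(13) − (-21)(10) = 15
Σ = -953
Area = |Σ|/2 = 476.5.

476.5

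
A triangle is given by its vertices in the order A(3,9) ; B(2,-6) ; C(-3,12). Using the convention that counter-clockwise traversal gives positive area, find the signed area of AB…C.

-46.5

Cross-terms: -36, 6, -63  ⇒  Σ = -93
Signed area = Σ/2 = -46.5 (negative ⇒ clockwise traversal).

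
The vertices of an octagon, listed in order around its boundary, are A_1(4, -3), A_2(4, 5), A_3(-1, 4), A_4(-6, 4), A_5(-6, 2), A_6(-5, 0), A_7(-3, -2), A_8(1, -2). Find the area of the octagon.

59

Cross-terms: 32, 21, 20, 12, 10, 10, 8, 5  ⇒  Σ = 118
Area = |Σ|/2 = 59.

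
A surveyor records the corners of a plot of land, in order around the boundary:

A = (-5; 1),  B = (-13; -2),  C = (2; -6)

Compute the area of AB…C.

Σ = (23) + (82) + (-28) = 77
Area = |Σ|/2 = 38.5.

38.5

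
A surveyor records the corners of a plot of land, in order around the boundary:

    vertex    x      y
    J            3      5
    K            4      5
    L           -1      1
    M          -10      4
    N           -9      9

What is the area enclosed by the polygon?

Apply the shoelace (surveyor's) formula: 2A = Σ (x_i·y_{i+1} − x_{i+1}·y_i), indices taken mod 5.
Σ = (-5) + (9) + (6) + (-54) + (-72) = -116
Area = |Σ|/2 = 58.

58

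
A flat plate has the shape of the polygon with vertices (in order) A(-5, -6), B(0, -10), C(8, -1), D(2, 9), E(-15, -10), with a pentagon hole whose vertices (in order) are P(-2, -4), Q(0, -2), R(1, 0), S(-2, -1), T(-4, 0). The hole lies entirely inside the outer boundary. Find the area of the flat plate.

Outer boundary:
Σ = (50) + (80) + (74) + (115) + (40) = 359
Area = |Σ|/2 = 179.5.
Hole:
Cross-terms: 4, 2, -1, -4, 16  ⇒  Σ = 17
Area = |Σ|/2 = 8.5.
Net area = 179.5 − 8.5 = 171.

171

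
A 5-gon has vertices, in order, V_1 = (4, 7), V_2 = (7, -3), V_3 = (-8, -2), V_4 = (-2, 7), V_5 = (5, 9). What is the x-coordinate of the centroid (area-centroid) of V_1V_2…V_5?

Apply Gauss's area formula. First the cross-terms c_i = x_i·y_{i+1} − x_{i+1}·y_i:
  -61, -38, -60, -53, -1  ⇒  2A = -213, A = -106.5.
Then Σ (x_i + x_{i+1})·c_i = -201, so x̄ = -201 / (6·(-106.5)) = 67/213.

67/213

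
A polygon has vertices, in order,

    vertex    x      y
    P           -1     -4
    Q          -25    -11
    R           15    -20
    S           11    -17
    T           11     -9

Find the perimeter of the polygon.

|PQ| = √((-24)² + (-7)²) = √625 = 25
|QR| = √((40)² + (-9)²) = √1681 = 41
|RS| = √((-4)² + (3)²) = √25 = 5
|ST| = √((0)² + (8)²) = √64 = 8
|TP| = √((-12)² + (5)²) = √169 = 13
Perimeter = 25 + 41 + 5 + 8 + 13 = 92.

92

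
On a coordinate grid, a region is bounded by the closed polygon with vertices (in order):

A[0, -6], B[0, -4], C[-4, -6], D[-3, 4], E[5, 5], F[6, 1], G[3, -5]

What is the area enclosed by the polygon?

80.5

Cross-terms: 0, -16, -34, -35, -25, -33, -18  ⇒  Σ = -161
Area = |Σ|/2 = 80.5.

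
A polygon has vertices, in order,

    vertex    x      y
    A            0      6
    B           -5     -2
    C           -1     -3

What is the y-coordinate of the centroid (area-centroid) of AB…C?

1/3

Apply the shoelace (surveyor's) formula. First the cross-terms c_i = x_i·y_{i+1} − x_{i+1}·y_i:
  30, 13, -6  ⇒  2A = 37, A = 18.5.
Then Σ (y_i + y_{i+1})·c_i = 37, so ȳ = 37 / (6·18.5) = 1/3.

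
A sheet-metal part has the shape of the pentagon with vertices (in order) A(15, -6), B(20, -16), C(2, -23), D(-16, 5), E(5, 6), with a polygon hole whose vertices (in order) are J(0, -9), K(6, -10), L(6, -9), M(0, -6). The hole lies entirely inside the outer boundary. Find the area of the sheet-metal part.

561.5

Outer boundary:
Apply Gauss's area formula: 2A = Σ (x_i·y_{i+1} − x_{i+1}·y_i), indices taken mod 5.
Cross-terms: -120, -428, -358, -121, -120  ⇒  Σ = -1147
Area = |Σ|/2 = 573.5.
Hole:
Σ = (54) + (6) + (-36) + (0) = 24
Area = |Σ|/2 = 12.
Net area = 573.5 − 12 = 561.5.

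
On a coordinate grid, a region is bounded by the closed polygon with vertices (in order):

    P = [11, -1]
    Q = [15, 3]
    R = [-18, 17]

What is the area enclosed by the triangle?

P→Q: (11)(3) − (15)(-1) = 48
Q→R: (15)(17) − (-18)(3) = 309
R→P: (-18)(-1) − (11)(17) = -169
Σ = 188
Area = |Σ|/2 = 94.

94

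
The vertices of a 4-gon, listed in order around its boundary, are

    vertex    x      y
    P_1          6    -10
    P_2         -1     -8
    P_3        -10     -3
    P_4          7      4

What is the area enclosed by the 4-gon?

Apply the shoelace (surveyor's) formula: 2A = Σ (x_i·y_{i+1} − x_{i+1}·y_i), indices taken mod 4.
Σ = (-58) + (-77) + (-19) + (-94) = -248
Area = |Σ|/2 = 124.

124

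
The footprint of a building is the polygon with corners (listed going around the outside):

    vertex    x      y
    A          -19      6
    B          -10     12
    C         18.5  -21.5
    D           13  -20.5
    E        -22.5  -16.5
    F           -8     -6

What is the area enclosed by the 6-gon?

554.75

Apply the surveyor's formula: 2A = Σ (x_i·y_{i+1} − x_{i+1}·y_i), indices taken mod 6.
Σ = (-168) + (-7) + (-99.75) + (-675.75) + (3) + (-162) = -1109.5
Area = |Σ|/2 = 554.75.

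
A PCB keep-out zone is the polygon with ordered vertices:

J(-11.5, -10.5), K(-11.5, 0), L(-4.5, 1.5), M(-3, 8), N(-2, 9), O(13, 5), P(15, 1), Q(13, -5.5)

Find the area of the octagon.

332.375

Apply Gauss's area formula: 2A = Σ (x_i·y_{i+1} − x_{i+1}·y_i), indices taken mod 8.
Σ = (-120.75) + (-17.25) + (-31.5) + (-11) + (-127) + (-62) + (-95.5) + (-199.75) = -664.75
Area = |Σ|/2 = 332.375.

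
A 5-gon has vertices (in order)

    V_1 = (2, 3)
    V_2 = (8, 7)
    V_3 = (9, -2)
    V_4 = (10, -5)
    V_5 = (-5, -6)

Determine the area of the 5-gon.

Apply the shoelace (surveyor's) formula: 2A = Σ (x_i·y_{i+1} − x_{i+1}·y_i), indices taken mod 5.
Cross-terms: -10, -79, -25, -85, -3  ⇒  Σ = -202
Area = |Σ|/2 = 101.

101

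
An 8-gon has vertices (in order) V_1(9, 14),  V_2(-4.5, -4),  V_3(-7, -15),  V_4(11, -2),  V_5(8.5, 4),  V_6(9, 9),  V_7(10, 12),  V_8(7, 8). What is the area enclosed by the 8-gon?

Apply Gauss's area formula: 2A = Σ (x_i·y_{i+1} − x_{i+1}·y_i), indices taken mod 8.
Σ = (27) + (39.5) + (179) + (61) + (40.5) + (18) + (-4) + (26) = 387
Area = |Σ|/2 = 193.5.

193.5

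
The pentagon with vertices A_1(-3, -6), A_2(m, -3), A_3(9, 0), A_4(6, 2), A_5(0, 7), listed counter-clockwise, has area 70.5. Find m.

Write out the shoelace sum; only the two edges meeting at A_2 involve m:
2·Area = [((-3)·(-3) − m·(-6)) + (m·0 − 9·(-3))] + 81
       = 6·m + 117 = 141
⇒ m = 4.

4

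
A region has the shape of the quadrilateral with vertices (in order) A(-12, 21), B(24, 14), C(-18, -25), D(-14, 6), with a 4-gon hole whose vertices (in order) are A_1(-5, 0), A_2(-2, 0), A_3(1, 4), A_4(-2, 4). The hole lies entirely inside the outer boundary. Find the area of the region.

838

Outer boundary:
Apply the surveyor's formula: 2A = Σ (x_i·y_{i+1} − x_{i+1}·y_i), indices taken mod 4.
Σ = (-672) + (-348) + (-458) + (-222) = -1700
Area = |Σ|/2 = 850.
Hole:
Apply the surveyor's formula: 2A = Σ (x_i·y_{i+1} − x_{i+1}·y_i), indices taken mod 4.
Cross-terms: 0, -8, 12, 20  ⇒  Σ = 24
Area = |Σ|/2 = 12.
Net area = 850 − 12 = 838.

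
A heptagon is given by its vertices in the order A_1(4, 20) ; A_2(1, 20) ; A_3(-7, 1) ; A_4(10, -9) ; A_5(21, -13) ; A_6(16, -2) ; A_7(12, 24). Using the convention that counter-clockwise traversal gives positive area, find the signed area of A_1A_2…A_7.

A_1→A_2: (4)(20) − (1)(20) = 60
A_2→A_3: (1)(1) − (-7)(20) = 141
A_3→A_4: (-7)(-9) − (10)(1) = 53
A_4→A_5: (10)(-13) − (21)(-9) = 59
A_5→A_6: (21)(-2) − (16)(-13) = 166
A_6→A_7: (16)(24) − (12)(-2) = 408
A_7→A_1: (12)(20) − (4)(24) = 144
Σ = 1031
Signed area = Σ/2 = 515.5 (positive ⇒ counter-clockwise traversal).

515.5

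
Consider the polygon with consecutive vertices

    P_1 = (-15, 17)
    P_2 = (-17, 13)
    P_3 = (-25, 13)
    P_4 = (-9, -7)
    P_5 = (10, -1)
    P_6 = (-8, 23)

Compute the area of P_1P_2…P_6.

500

Cross-terms: 94, 104, 292, 79, 222, 209  ⇒  Σ = 1000
Area = |Σ|/2 = 500.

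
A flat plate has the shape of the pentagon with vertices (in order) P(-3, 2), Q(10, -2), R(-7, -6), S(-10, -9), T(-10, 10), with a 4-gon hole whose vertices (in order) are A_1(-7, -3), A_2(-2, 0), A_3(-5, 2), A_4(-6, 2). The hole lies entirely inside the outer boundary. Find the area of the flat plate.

120.5

Outer boundary:
P→Q: (-3)(-2) − (10)(2) = -14
Q→R: (10)(-6) − (-7)(-2) = -74
R→S: (-7)(-9) − (-10)(-6) = 3
S→T: (-10)(10) − (-10)(-9) = -190
T→P: (-10)(2) − (-3)(10) = 10
Σ = -265
Area = |Σ|/2 = 132.5.
Hole:
A_1→A_2: (-7)(0) − (-2)(-3) = -6
A_2→A_3: (-2)(2) − (-5)(0) = -4
A_3→A_4: (-5)(2) − (-6)(2) = 2
A_4→A_1: (-6)(-3) − (-7)(2) = 32
Σ = 24
Area = |Σ|/2 = 12.
Net area = 132.5 − 12 = 120.5.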